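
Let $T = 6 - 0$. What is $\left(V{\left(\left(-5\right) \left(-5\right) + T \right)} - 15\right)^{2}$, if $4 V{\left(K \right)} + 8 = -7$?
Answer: $\frac{5625}{16} \approx 351.56$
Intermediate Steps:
$T = 6$ ($T = 6 + 0 = 6$)
$V{\left(K \right)} = - \frac{15}{4}$ ($V{\left(K \right)} = -2 + \frac{1}{4} \left(-7\right) = -2 - \frac{7}{4} = - \frac{15}{4}$)
$\left(V{\left(\left(-5\right) \left(-5\right) + T \right)} - 15\right)^{2} = \left(- \frac{15}{4} - 15\right)^{2} = \left(- \frac{75}{4}\right)^{2} = \frac{5625}{16}$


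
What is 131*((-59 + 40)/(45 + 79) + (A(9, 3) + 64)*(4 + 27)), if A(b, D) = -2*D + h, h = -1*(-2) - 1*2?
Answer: 29204223/124 ≈ 2.3552e+5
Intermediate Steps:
h = 0 (h = 2 - 2 = 0)
A(b, D) = -2*D (A(b, D) = -2*D + 0 = -2*D)
131*((-59 + 40)/(45 + 79) + (A(9, 3) + 64)*(4 + 27)) = 131*((-59 + 40)/(45 + 79) + (-2*3 + 64)*(4 + 27)) = 131*(-19/124 + (-6 + 64)*31) = 131*(-19*1/124 + 58*31) = 131*(-19/124 + 1798) = 131*(222933/124) = 29204223/124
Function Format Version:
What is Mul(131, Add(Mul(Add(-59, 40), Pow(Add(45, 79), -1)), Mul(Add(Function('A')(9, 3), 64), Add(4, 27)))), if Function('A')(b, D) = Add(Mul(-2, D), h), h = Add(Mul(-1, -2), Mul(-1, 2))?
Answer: Rational(29204223, 124) ≈ 2.3552e+5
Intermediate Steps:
h = 0 (h = Add(2, -2) = 0)
Function('A')(b, D) = Mul(-2, D) (Function('A')(b, D) = Add(Mul(-2, D), 0) = Mul(-2, D))
Mul(131, Add(Mul(Add(-59, 40), Pow(Add(45, 79), -1)), Mul(Add(Function('A')(9, 3), 64), Add(4, 27)))) = Mul(131, Add(Mul(Add(-59, 40), Pow(Add(45, 79), -1)), Mul(Add(Mul(-2, 3), 64), Add(4, 27)))) = Mul(131, Add(Mul(-19, Pow(124, -1)), Mul(Add(-6, 64), 31))) = Mul(131, Add(Mul(-19, Rational(1, 124)), Mul(58, 31))) = Mul(131, Add(Rational(-19, 124), 1798)) = Mul(131, Rational(222933, 124)) = Rational(29204223, 124)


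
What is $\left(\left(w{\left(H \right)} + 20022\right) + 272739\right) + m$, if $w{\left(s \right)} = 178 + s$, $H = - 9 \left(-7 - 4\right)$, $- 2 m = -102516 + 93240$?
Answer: $297676$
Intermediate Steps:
$m = 4638$ ($m = - \frac{-102516 + 93240}{2} = \left(- \frac{1}{2}\right) \left(-9276\right) = 4638$)
$H = 99$ ($H = \left(-9\right) \left(-11\right) = 99$)
$\left(\left(w{\left(H \right)} + 20022\right) + 272739\right) + m = \left(\left(\left(178 + 99\right) + 20022\right) + 272739\right) + 4638 = \left(\left(277 + 20022\right) + 272739\right) + 4638 = \left(20299 + 272739\right) + 4638 = 293038 + 4638 = 297676$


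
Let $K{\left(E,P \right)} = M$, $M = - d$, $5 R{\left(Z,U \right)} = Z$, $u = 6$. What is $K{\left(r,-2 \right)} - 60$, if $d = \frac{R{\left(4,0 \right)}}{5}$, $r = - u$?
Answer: $- \frac{1504}{25} \approx -60.16$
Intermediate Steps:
$R{\left(Z,U \right)} = \frac{Z}{5}$
$r = -6$ ($r = \left(-1\right) 6 = -6$)
$d = \frac{4}{25}$ ($d = \frac{\frac{1}{5} \cdot 4}{5} = \frac{4}{5} \cdot \frac{1}{5} = \frac{4}{25} \approx 0.16$)
$M = - \frac{4}{25}$ ($M = \left(-1\right) \frac{4}{25} = - \frac{4}{25} \approx -0.16$)
$K{\left(E,P \right)} = - \frac{4}{25}$
$K{\left(r,-2 \right)} - 60 = - \frac{4}{25} - 60 = - \frac{1504}{25}$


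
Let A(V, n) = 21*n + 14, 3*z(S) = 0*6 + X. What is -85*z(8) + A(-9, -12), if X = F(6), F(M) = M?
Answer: -408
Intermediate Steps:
X = 6
z(S) = 2 (z(S) = (0*6 + 6)/3 = (0 + 6)/3 = (1/3)*6 = 2)
A(V, n) = 14 + 21*n
-85*z(8) + A(-9, -12) = -85*2 + (14 + 21*(-12)) = -170 + (14 - 252) = -170 - 238 = -408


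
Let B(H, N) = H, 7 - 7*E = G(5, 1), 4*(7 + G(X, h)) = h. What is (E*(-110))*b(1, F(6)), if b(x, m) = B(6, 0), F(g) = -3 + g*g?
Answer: -9075/7 ≈ -1296.4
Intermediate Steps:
G(X, h) = -7 + h/4
F(g) = -3 + g**2
E = 55/28 (E = 1 - (-7 + (1/4)*1)/7 = 1 - (-7 + 1/4)/7 = 1 - 1/7*(-27/4) = 1 + 27/28 = 55/28 ≈ 1.9643)
b(x, m) = 6
(E*(-110))*b(1, F(6)) = ((55/28)*(-110))*6 = -3025/14*6 = -9075/7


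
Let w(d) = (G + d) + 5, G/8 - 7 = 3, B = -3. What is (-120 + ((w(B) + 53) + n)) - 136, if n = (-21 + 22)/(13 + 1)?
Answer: -1693/14 ≈ -120.93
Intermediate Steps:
G = 80 (G = 56 + 8*3 = 56 + 24 = 80)
n = 1/14 ≈ 0.071429
w(d) = 85 + d (w(d) = (80 + d) + 5 = 85 + d)
(-120 + ((w(B) + 53) + n)) - 136 = (-120 + (((85 - 3) + 53) + 1/14)) - 136 = (-120 + ((82 + 53) + 1/14)) - 136 = (-120 + (135 + 1/14)) - 136 = (-120 + 1891/14) - 136 = 211/14 - 136 = -1693/14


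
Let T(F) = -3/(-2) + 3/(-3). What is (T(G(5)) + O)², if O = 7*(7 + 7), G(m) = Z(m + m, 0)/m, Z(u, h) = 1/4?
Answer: 38809/4 ≈ 9702.3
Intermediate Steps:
Z(u, h) = ¼
G(m) = 1/(4*m)
O = 98 (O = 7*14 = 98)
T(F) = ½ (T(F) = -3*(-½) + 3*(-⅓) = 3/2 - 1 = ½)
(T(G(5)) + O)² = (½ + 98)² = (197/2)² = 38809/4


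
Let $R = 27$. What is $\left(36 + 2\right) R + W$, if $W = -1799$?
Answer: $-773$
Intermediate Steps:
$\left(36 + 2\right) R + W = \left(36 + 2\right) 27 - 1799 = 38 \cdot 27 - 1799 = 1026 - 1799 = -773$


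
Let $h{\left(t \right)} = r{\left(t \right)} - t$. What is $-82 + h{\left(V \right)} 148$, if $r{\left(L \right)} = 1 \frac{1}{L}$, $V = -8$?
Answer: $\frac{2167}{2} \approx 1083.5$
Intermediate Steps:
$r{\left(L \right)} = \frac{1}{L}$
$h{\left(t \right)} = \frac{1}{t} - t$
$-82 + h{\left(V \right)} 148 = -82 + \left(\frac{1}{-8} - -8\right) 148 = -82 + \left(- \frac{1}{8} + 8\right) 148 = -82 + \frac{63}{8} \cdot 148 = -82 + \frac{2331}{2} = \frac{2167}{2}$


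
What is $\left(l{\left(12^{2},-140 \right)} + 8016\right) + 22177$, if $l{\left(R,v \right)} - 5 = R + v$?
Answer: $30202$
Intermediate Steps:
$l{\left(R,v \right)} = 5 + R + v$ ($l{\left(R,v \right)} = 5 + \left(R + v\right) = 5 + R + v$)
$\left(l{\left(12^{2},-140 \right)} + 8016\right) + 22177 = \left(\left(5 + 12^{2} - 140\right) + 8016\right) + 22177 = \left(\left(5 + 144 - 140\right) + 8016\right) + 22177 = \left(9 + 8016\right) + 22177 = 8025 + 22177 = 30202$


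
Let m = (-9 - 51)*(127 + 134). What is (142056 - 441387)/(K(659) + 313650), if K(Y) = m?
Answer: -33259/33110 ≈ -1.0045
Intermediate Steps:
m = -15660 (m = -60*261 = -15660)
K(Y) = -15660
(142056 - 441387)/(K(659) + 313650) = (142056 - 441387)/(-15660 + 313650) = -299331/297990 = -299331*1/297990 = -33259/33110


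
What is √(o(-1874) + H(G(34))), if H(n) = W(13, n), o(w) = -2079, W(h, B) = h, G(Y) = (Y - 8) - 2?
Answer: I*√2066 ≈ 45.453*I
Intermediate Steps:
G(Y) = -10 + Y (G(Y) = (-8 + Y) - 2 = -10 + Y)
H(n) = 13
√(o(-1874) + H(G(34))) = √(-2079 + 13) = √(-2066) = I*√2066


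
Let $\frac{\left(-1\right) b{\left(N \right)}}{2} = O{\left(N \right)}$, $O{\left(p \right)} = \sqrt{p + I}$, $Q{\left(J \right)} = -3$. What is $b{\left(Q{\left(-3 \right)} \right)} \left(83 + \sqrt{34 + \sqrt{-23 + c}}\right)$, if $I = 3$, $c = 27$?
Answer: $0$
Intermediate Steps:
$O{\left(p \right)} = \sqrt{3 + p}$ ($O{\left(p \right)} = \sqrt{p + 3} = \sqrt{3 + p}$)
$b{\left(N \right)} = - 2 \sqrt{3 + N}$
$b{\left(Q{\left(-3 \right)} \right)} \left(83 + \sqrt{34 + \sqrt{-23 + c}}\right) = - 2 \sqrt{3 - 3} \left(83 + \sqrt{34 + \sqrt{-23 + 27}}\right) = - 2 \sqrt{0} \left(83 + \sqrt{34 + \sqrt{4}}\right) = \left(-2\right) 0 \left(83 + \sqrt{34 + 2}\right) = 0 \left(83 + \sqrt{36}\right) = 0 \left(83 + 6\right) = 0 \cdot 89 = 0$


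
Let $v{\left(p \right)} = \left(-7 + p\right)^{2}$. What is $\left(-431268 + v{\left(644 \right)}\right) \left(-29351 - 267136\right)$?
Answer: $7560122013$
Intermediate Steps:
$\left(-431268 + v{\left(644 \right)}\right) \left(-29351 - 267136\right) = \left(-431268 + \left(-7 + 644\right)^{2}\right) \left(-29351 - 267136\right) = \left(-431268 + 637^{2}\right) \left(-296487\right) = \left(-431268 + 405769\right) \left(-296487\right) = \left(-25499\right) \left(-296487\right) = 7560122013$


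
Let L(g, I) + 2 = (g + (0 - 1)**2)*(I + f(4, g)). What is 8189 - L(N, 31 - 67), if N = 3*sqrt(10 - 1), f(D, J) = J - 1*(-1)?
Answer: 8451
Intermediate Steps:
f(D, J) = 1 + J (f(D, J) = J + 1 = 1 + J)
N = 9 (N = 3*sqrt(9) = 3*3 = 9)
L(g, I) = -2 + (1 + g)*(1 + I + g) (L(g, I) = -2 + (g + (0 - 1)**2)*(I + (1 + g)) = -2 + (g + (-1)**2)*(1 + I + g) = -2 + (g + 1)*(1 + I + g) = -2 + (1 + g)*(1 + I + g))
8189 - L(N, 31 - 67) = 8189 - (-1 + (31 - 67) + 9 + (31 - 67)*9 + 9*(1 + 9)) = 8189 - (-1 - 36 + 9 - 36*9 + 9*10) = 8189 - (-1 - 36 + 9 - 324 + 90) = 8189 - 1*(-262) = 8189 + 262 = 8451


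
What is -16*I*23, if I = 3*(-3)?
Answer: 3312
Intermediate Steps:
I = -9
-16*I*23 = -16*(-9)*23 = 144*23 = 3312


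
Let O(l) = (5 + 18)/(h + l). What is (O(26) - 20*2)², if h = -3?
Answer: 1521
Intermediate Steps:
O(l) = 23/(-3 + l) (O(l) = (5 + 18)/(-3 + l) = 23/(-3 + l))
(O(26) - 20*2)² = (23/(-3 + 26) - 20*2)² = (23/23 - 40)² = (23*(1/23) - 40)² = (1 - 40)² = (-39)² = 1521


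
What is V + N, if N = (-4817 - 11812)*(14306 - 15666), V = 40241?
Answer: 22655681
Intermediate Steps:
N = 22615440 (N = -16629*(-1360) = 22615440)
V + N = 40241 + 22615440 = 22655681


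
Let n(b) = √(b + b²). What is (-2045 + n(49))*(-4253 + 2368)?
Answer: 3854825 - 65975*√2 ≈ 3.7615e+6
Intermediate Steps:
(-2045 + n(49))*(-4253 + 2368) = (-2045 + √(49*(1 + 49)))*(-4253 + 2368) = (-2045 + √(49*50))*(-1885) = (-2045 + √2450)*(-1885) = (-2045 + 35*√2)*(-1885) = 3854825 - 65975*√2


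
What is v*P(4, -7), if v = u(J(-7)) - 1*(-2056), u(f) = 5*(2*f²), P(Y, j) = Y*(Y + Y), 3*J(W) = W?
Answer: 607808/9 ≈ 67534.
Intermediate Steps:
J(W) = W/3
P(Y, j) = 2*Y² (P(Y, j) = Y*(2*Y) = 2*Y²)
u(f) = 10*f²
v = 18994/9 (v = 10*((⅓)*(-7))² - 1*(-2056) = 10*(-7/3)² + 2056 = 10*(49/9) + 2056 = 490/9 + 2056 = 18994/9 ≈ 2110.4)
v*P(4, -7) = 18994*(2*4²)/9 = 18994*(2*16)/9 = (18994/9)*32 = 607808/9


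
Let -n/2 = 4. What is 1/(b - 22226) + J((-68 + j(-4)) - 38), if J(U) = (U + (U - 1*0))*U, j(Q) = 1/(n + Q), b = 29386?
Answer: 181296683/8055 ≈ 22507.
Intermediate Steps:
n = -8 (n = -2*4 = -8)
j(Q) = 1/(-8 + Q)
J(U) = 2*U² (J(U) = (U + (U + 0))*U = (U + U)*U = (2*U)*U = 2*U²)
1/(b - 22226) + J((-68 + j(-4)) - 38) = 1/(29386 - 22226) + 2*((-68 + 1/(-8 - 4)) - 38)² = 1/7160 + 2*((-68 + 1/(-12)) - 38)² = 1/7160 + 2*((-68 - 1/12) - 38)² = 1/7160 + 2*(-817/12 - 38)² = 1/7160 + 2*(-1273/12)² = 1/7160 + 2*(1620529/144) = 1/7160 + 1620529/72 = 181296683/8055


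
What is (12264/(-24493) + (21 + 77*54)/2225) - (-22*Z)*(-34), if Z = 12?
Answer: -69869904279/7785275 ≈ -8974.6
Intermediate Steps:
(12264/(-24493) + (21 + 77*54)/2225) - (-22*Z)*(-34) = (12264/(-24493) + (21 + 77*54)/2225) - (-22*12)*(-34) = (12264*(-1/24493) + (21 + 4158)*(1/2225)) - (-264)*(-34) = (-1752/3499 + 4179*(1/2225)) - 1*8976 = (-1752/3499 + 4179/2225) - 8976 = 10724121/7785275 - 8976 = -69869904279/7785275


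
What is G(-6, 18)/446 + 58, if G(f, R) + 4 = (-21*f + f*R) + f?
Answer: 12938/223 ≈ 58.018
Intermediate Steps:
G(f, R) = -4 - 20*f + R*f (G(f, R) = -4 + ((-21*f + f*R) + f) = -4 + ((-21*f + R*f) + f) = -4 + (-20*f + R*f) = -4 - 20*f + R*f)
G(-6, 18)/446 + 58 = (-4 - 20*(-6) + 18*(-6))/446 + 58 = (-4 + 120 - 108)*(1/446) + 58 = 8*(1/446) + 58 = 4/223 + 58 = 12938/223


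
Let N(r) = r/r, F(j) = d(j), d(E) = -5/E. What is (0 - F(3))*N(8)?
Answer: 5/3 ≈ 1.6667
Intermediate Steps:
F(j) = -5/j
N(r) = 1
(0 - F(3))*N(8) = (0 - (-5)/3)*1 = (0 - 1*(-5/3))*1 = (0 + 5/3)*1 = (5/3)*1 = 5/3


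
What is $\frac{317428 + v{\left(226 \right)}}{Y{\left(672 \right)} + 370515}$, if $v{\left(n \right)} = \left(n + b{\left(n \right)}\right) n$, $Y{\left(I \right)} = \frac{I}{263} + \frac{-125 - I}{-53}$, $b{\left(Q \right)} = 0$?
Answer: $\frac{1284144314}{1291213453} \approx 0.99452$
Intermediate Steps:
$Y{\left(I \right)} = \frac{125}{53} + \frac{316 I}{13939}$ ($Y{\left(I \right)} = I \frac{1}{263} + \left(-125 - I\right) \left(- \frac{1}{53}\right) = \frac{I}{263} + \left(\frac{125}{53} + \frac{I}{53}\right) = \frac{125}{53} + \frac{316 I}{13939}$)
$v{\left(n \right)} = n^{2}$ ($v{\left(n \right)} = \left(n + 0\right) n = n n = n^{2}$)
$\frac{317428 + v{\left(226 \right)}}{Y{\left(672 \right)} + 370515} = \frac{317428 + 226^{2}}{\left(\frac{125}{53} + \frac{316}{13939} \cdot 672\right) + 370515} = \frac{317428 + 51076}{\left(\frac{125}{53} + \frac{212352}{13939}\right) + 370515} = \frac{368504}{\frac{245227}{13939} + 370515} = \frac{368504}{\frac{5164853812}{13939}} = 368504 \cdot \frac{13939}{5164853812} = \frac{1284144314}{1291213453}$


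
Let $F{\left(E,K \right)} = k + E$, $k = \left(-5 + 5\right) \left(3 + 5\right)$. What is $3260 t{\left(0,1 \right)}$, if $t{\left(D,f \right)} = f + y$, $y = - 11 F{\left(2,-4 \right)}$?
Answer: $-68460$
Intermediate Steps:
$k = 0$ ($k = 0 \cdot 8 = 0$)
$F{\left(E,K \right)} = E$ ($F{\left(E,K \right)} = 0 + E = E$)
$y = -22$ ($y = \left(-11\right) 2 = -22$)
$t{\left(D,f \right)} = -22 + f$ ($t{\left(D,f \right)} = f - 22 = -22 + f$)
$3260 t{\left(0,1 \right)} = 3260 \left(-22 + 1\right) = 3260 \left(-21\right) = -68460$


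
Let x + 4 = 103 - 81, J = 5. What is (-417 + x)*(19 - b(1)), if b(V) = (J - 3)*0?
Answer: -7581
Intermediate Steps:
b(V) = 0 (b(V) = (5 - 3)*0 = 2*0 = 0)
x = 18 (x = -4 + (103 - 81) = -4 + 22 = 18)
(-417 + x)*(19 - b(1)) = (-417 + 18)*(19 - 1*0) = -399*(19 + 0) = -399*19 = -7581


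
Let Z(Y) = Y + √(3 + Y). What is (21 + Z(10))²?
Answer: (31 + √13)² ≈ 1197.5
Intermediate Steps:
(21 + Z(10))² = (21 + (10 + √(3 + 10)))² = (21 + (10 + √13))² = (31 + √13)²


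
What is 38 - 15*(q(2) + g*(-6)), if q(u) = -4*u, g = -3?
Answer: -112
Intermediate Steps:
38 - 15*(q(2) + g*(-6)) = 38 - 15*(-4*2 - 3*(-6)) = 38 - 15*(-8 + 18) = 38 - 15*10 = 38 - 150 = -112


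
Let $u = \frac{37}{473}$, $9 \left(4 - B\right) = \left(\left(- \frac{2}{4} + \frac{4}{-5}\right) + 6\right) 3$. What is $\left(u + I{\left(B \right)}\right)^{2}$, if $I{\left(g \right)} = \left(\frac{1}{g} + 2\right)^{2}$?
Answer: $\frac{220487485090041}{6353510060689} \approx 34.703$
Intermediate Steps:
$B = \frac{73}{30}$ ($B = 4 - \frac{\left(\left(- \frac{2}{4} + \frac{4}{-5}\right) + 6\right) 3}{9} = 4 - \frac{\left(\left(\left(-2\right) \frac{1}{4} + 4 \left(- \frac{1}{5}\right)\right) + 6\right) 3}{9} = 4 - \frac{\left(\left(- \frac{1}{2} - \frac{4}{5}\right) + 6\right) 3}{9} = 4 - \frac{\left(- \frac{13}{10} + 6\right) 3}{9} = 4 - \frac{\frac{47}{10} \cdot 3}{9} = 4 - \frac{47}{30} = \frac{73}{30} \approx 2.4333$)
$I{\left(g \right)} = \left(2 + \frac{1}{g}\right)^{2}$
$u = \frac{37}{473}$ ($u = 37 \cdot \frac{1}{473} = \frac{37}{473} \approx 0.078224$)
$\left(u + I{\left(B \right)}\right)^{2} = \left(\frac{37}{473} + \frac{\left(1 + 2 \cdot \frac{73}{30}\right)^{2}}{\frac{5329}{900}}\right)^{2} = \left(\frac{37}{473} + \frac{900 \left(1 + \frac{73}{15}\right)^{2}}{5329}\right)^{2} = \left(\frac{37}{473} + \frac{900 \left(\frac{88}{15}\right)^{2}}{5329}\right)^{2} = \left(\frac{37}{473} + \frac{900}{5329} \cdot \frac{7744}{225}\right)^{2} = \left(\frac{37}{473} + \frac{30976}{5329}\right)^{2} = \left(\frac{14848821}{2520617}\right)^{2} = \frac{220487485090041}{6353510060689}$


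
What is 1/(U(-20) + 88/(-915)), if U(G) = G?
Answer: -915/18388 ≈ -0.049761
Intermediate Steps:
1/(U(-20) + 88/(-915)) = 1/(-20 + 88/(-915)) = 1/(-20 + 88*(-1/915)) = 1/(-20 - 88/915) = 1/(-18388/915) = -915/18388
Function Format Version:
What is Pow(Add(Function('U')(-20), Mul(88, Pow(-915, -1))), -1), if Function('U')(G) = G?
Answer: Rational(-915, 18388) ≈ -0.049761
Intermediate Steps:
Pow(Add(Function('U')(-20), Mul(88, Pow(-915, -1))), -1) = Pow(Add(-20, Mul(88, Pow(-915, -1))), -1) = Pow(Add(-20, Mul(88, Rational(-1, 915))), -1) = Pow(Add(-20, Rational(-88, 915)), -1) = Pow(Rational(-18388, 915), -1) = Rational(-915, 18388)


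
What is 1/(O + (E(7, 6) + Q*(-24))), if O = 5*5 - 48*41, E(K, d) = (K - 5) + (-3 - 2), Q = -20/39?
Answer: -13/25138 ≈ -0.00051715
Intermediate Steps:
Q = -20/39 (Q = -20*1/39 = -20/39 ≈ -0.51282)
E(K, d) = -10 + K (E(K, d) = (-5 + K) - 5 = -10 + K)
O = -1943 (O = 25 - 1968 = -1943)
1/(O + (E(7, 6) + Q*(-24))) = 1/(-1943 + ((-10 + 7) - 20/39*(-24))) = 1/(-1943 + (-3 + 160/13)) = 1/(-1943 + 121/13) = 1/(-25138/13) = -13/25138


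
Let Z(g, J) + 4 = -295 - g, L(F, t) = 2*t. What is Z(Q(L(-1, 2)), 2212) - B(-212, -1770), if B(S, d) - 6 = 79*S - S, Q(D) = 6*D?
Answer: 16207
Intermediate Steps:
Z(g, J) = -299 - g (Z(g, J) = -4 + (-295 - g) = -299 - g)
B(S, d) = 6 + 78*S (B(S, d) = 6 + (79*S - S) = 6 + 78*S)
Z(Q(L(-1, 2)), 2212) - B(-212, -1770) = (-299 - 6*2*2) - (6 + 78*(-212)) = (-299 - 6*4) - (6 - 16536) = (-299 - 1*24) - 1*(-16530) = (-299 - 24) + 16530 = -323 + 16530 = 16207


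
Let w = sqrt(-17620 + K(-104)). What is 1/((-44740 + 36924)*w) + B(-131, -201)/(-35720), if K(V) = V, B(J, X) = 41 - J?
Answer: -43/8930 + I*sqrt(4431)/69265392 ≈ -0.0048152 + 9.6102e-7*I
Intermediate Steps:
w = 2*I*sqrt(4431) (w = sqrt(-17620 - 104) = sqrt(-17724) = 2*I*sqrt(4431) ≈ 133.13*I)
1/((-44740 + 36924)*w) + B(-131, -201)/(-35720) = 1/((-44740 + 36924)*((2*I*sqrt(4431)))) + (41 - 1*(-131))/(-35720) = (-I*sqrt(4431)/8862)/(-7816) + (41 + 131)*(-1/35720) = -(-1)*I*sqrt(4431)/69265392 + 172*(-1/35720) = I*sqrt(4431)/69265392 - 43/8930 = -43/8930 + I*sqrt(4431)/69265392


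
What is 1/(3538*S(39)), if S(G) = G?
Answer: 1/137982 ≈ 7.2473e-6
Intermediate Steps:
1/(3538*S(39)) = 1/(3538*39) = (1/3538)*(1/39) = 1/137982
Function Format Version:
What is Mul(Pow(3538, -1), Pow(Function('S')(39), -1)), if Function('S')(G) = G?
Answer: Rational(1, 137982) ≈ 7.2473e-6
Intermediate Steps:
Mul(Pow(3538, -1), Pow(Function('S')(39), -1)) = Mul(Pow(3538, -1), Pow(39, -1)) = Mul(Rational(1, 3538), Rational(1, 39)) = Rational(1, 137982)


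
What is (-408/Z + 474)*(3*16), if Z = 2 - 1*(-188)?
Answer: 2151648/95 ≈ 22649.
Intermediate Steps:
Z = 190 (Z = 2 + 188 = 190)
(-408/Z + 474)*(3*16) = (-408/190 + 474)*(3*16) = (-408*1/190 + 474)*48 = (-204/95 + 474)*48 = (44826/95)*48 = 2151648/95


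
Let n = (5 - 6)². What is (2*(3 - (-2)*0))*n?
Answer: 6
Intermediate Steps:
n = 1 (n = (-1)² = 1)
(2*(3 - (-2)*0))*n = (2*(3 - (-2)*0))*1 = (2*(3 - 1*0))*1 = (2*(3 + 0))*1 = (2*3)*1 = 6*1 = 6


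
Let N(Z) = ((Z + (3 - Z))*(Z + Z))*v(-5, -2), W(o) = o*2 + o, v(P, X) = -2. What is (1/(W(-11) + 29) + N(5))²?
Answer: 58081/16 ≈ 3630.1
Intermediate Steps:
W(o) = 3*o (W(o) = 2*o + o = 3*o)
N(Z) = -12*Z (N(Z) = ((Z + (3 - Z))*(Z + Z))*(-2) = (3*(2*Z))*(-2) = (6*Z)*(-2) = -12*Z)
(1/(W(-11) + 29) + N(5))² = (1/(3*(-11) + 29) - 12*5)² = (1/(-33 + 29) - 60)² = (1/(-4) - 60)² = (-¼ - 60)² = (-241/4)² = 58081/16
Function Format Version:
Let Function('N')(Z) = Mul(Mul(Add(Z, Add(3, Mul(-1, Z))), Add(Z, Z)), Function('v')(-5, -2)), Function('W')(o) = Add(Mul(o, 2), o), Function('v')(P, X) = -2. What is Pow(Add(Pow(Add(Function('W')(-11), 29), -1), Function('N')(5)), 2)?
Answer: Rational(58081, 16) ≈ 3630.1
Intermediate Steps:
Function('W')(o) = Mul(3, o) (Function('W')(o) = Add(Mul(2, o), o) = Mul(3, o))
Function('N')(Z) = Mul(-12, Z) (Function('N')(Z) = Mul(Mul(Add(Z, Add(3, Mul(-1, Z))), Add(Z, Z)), -2) = Mul(Mul(3, Mul(2, Z)), -2) = Mul(Mul(6, Z), -2) = Mul(-12, Z))
Pow(Add(Pow(Add(Function('W')(-11), 29), -1), Function('N')(5)), 2) = Pow(Add(Pow(Add(Mul(3, -11), 29), -1), Mul(-12, 5)), 2) = Pow(Add(Pow(Add(-33, 29), -1), -60), 2) = Pow(Add(Pow(-4, -1), -60), 2) = Pow(Add(Rational(-1, 4), -60), 2) = Pow(Rational(-241, 4), 2) = Rational(58081, 16)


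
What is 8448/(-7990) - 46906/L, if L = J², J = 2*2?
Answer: -93728527/31960 ≈ -2932.7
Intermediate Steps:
J = 4
L = 16 (L = 4² = 16)
8448/(-7990) - 46906/L = 8448/(-7990) - 46906/16 = 8448*(-1/7990) - 46906*1/16 = -4224/3995 - 23453/8 = -93728527/31960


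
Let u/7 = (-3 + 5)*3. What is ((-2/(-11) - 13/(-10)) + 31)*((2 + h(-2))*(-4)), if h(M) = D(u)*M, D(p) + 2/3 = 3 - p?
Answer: -581208/55 ≈ -10567.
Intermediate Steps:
u = 42 (u = 7*((-3 + 5)*3) = 7*(2*3) = 7*6 = 42)
D(p) = 7/3 - p (D(p) = -2/3 + (3 - p) = 7/3 - p)
h(M) = -119*M/3 (h(M) = (7/3 - 1*42)*M = (7/3 - 42)*M = -119*M/3)
((-2/(-11) - 13/(-10)) + 31)*((2 + h(-2))*(-4)) = ((-2/(-11) - 13/(-10)) + 31)*((2 - 119/3*(-2))*(-4)) = ((-2*(-1/11) - 13*(-1/10)) + 31)*((2 + 238/3)*(-4)) = ((2/11 + 13/10) + 31)*((244/3)*(-4)) = (163/110 + 31)*(-976/3) = (3573/110)*(-976/3) = -581208/55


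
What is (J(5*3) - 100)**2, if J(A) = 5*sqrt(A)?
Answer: 10375 - 1000*sqrt(15) ≈ 6502.0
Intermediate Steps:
(J(5*3) - 100)**2 = (5*sqrt(5*3) - 100)**2 = (5*sqrt(15) - 100)**2 = (-100 + 5*sqrt(15))**2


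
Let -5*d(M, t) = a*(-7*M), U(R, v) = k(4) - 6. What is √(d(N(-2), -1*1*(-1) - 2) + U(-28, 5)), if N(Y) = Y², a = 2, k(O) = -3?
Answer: √55/5 ≈ 1.4832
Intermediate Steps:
U(R, v) = -9 (U(R, v) = -3 - 6 = -9)
d(M, t) = 14*M/5 (d(M, t) = -2*(-7*M)/5 = -(-14)*M/5 = 14*M/5)
√(d(N(-2), -1*1*(-1) - 2) + U(-28, 5)) = √((14/5)*(-2)² - 9) = √((14/5)*4 - 9) = √(56/5 - 9) = √(11/5) = √55/5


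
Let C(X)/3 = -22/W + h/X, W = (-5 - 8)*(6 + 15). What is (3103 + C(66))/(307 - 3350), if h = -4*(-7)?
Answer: -17361/17017 ≈ -1.0202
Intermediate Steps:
h = 28
W = -273 (W = -13*21 = -273)
C(X) = 22/91 + 84/X (C(X) = 3*(-22/(-273) + 28/X) = 3*(-22*(-1/273) + 28/X) = 3*(22/273 + 28/X) = 22/91 + 84/X)
(3103 + C(66))/(307 - 3350) = (3103 + (22/91 + 84/66))/(307 - 3350) = (3103 + (22/91 + 84*(1/66)))/(-3043) = (3103 + (22/91 + 14/11))*(-1/3043) = (3103 + 1516/1001)*(-1/3043) = (3107619/1001)*(-1/3043) = -17361/17017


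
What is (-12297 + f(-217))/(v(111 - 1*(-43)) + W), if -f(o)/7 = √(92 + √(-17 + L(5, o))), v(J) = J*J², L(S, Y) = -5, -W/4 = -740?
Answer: -4099/1218408 - 7*√(92 + I*√22)/3655224 ≈ -0.0033826 - 4.6809e-7*I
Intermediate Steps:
W = 2960 (W = -4*(-740) = 2960)
v(J) = J³
f(o) = -7*√(92 + I*√22) (f(o) = -7*√(92 + √(-17 - 5)) = -7*√(92 + √(-22)) = -7*√(92 + I*√22))
(-12297 + f(-217))/(v(111 - 1*(-43)) + W) = (-12297 - 7*√(92 + I*√22))/((111 - 1*(-43))³ + 2960) = (-12297 - 7*√(92 + I*√22))/((111 + 43)³ + 2960) = (-12297 - 7*√(92 + I*√22))/(154³ + 2960) = (-12297 - 7*√(92 + I*√22))/(3652264 + 2960) = (-12297 - 7*√(92 + I*√22))/3655224 = (-12297 - 7*√(92 + I*√22))*(1/3655224) = -4099/1218408 - 7*√(92 + I*√22)/3655224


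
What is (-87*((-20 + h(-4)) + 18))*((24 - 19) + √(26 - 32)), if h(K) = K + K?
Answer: 4350 + 870*I*√6 ≈ 4350.0 + 2131.1*I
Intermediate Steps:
h(K) = 2*K
(-87*((-20 + h(-4)) + 18))*((24 - 19) + √(26 - 32)) = (-87*((-20 + 2*(-4)) + 18))*((24 - 19) + √(26 - 32)) = (-87*((-20 - 8) + 18))*(5 + √(-6)) = (-87*(-28 + 18))*(5 + I*√6) = (-87*(-10))*(5 + I*√6) = 870*(5 + I*√6) = 4350 + 870*I*√6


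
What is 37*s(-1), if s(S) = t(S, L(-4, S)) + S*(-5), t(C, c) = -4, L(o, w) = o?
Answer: 37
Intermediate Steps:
s(S) = -4 - 5*S (s(S) = -4 + S*(-5) = -4 - 5*S)
37*s(-1) = 37*(-4 - 5*(-1)) = 37*(-4 + 5) = 37*1 = 37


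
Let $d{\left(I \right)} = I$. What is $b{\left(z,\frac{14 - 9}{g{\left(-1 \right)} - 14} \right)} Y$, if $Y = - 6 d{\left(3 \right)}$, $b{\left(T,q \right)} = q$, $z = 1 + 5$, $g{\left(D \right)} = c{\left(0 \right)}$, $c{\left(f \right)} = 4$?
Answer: $9$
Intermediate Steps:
$g{\left(D \right)} = 4$
$z = 6$
$Y = -18$ ($Y = \left(-6\right) 3 = -18$)
$b{\left(z,\frac{14 - 9}{g{\left(-1 \right)} - 14} \right)} Y = \frac{14 - 9}{4 - 14} \left(-18\right) = \frac{5}{-10} \left(-18\right) = 5 \left(- \frac{1}{10}\right) \left(-18\right) = \left(- \frac{1}{2}\right) \left(-18\right) = 9$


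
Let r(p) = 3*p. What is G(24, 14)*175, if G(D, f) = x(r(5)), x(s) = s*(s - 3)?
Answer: 31500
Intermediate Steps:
x(s) = s*(-3 + s)
G(D, f) = 180 (G(D, f) = (3*5)*(-3 + 3*5) = 15*(-3 + 15) = 15*12 = 180)
G(24, 14)*175 = 180*175 = 31500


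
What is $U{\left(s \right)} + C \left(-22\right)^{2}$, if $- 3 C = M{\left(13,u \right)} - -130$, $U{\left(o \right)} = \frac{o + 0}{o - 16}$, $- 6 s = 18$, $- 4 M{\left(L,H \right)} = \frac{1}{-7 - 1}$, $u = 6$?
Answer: $- \frac{3188689}{152} \approx -20978.0$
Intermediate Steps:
$M{\left(L,H \right)} = \frac{1}{32}$ ($M{\left(L,H \right)} = - \frac{1}{4 \left(-7 - 1\right)} = - \frac{1}{4 \left(-8\right)} = \left(- \frac{1}{4}\right) \left(- \frac{1}{8}\right) = \frac{1}{32}$)
$s = -3$ ($s = \left(- \frac{1}{6}\right) 18 = -3$)
$U{\left(o \right)} = \frac{o}{-16 + o}$
$C = - \frac{1387}{32}$ ($C = - \frac{\frac{1}{32} - -130}{3} = - \frac{\frac{1}{32} + 130}{3} = \left(- \frac{1}{3}\right) \frac{4161}{32} = - \frac{1387}{32} \approx -43.344$)
$U{\left(s \right)} + C \left(-22\right)^{2} = - \frac{3}{-16 - 3} - \frac{1387 \left(-22\right)^{2}}{32} = - \frac{3}{-19} - \frac{167827}{8} = \left(-3\right) \left(- \frac{1}{19}\right) - \frac{167827}{8} = \frac{3}{19} - \frac{167827}{8} = - \frac{3188689}{152}$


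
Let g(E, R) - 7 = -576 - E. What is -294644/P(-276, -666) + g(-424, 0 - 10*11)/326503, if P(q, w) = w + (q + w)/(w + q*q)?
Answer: 1210702841538005/2736672070801 ≈ 442.40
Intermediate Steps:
g(E, R) = -569 - E (g(E, R) = 7 + (-576 - E) = -569 - E)
P(q, w) = w + (q + w)/(w + q²)
-294644/P(-276, -666) + g(-424, 0 - 10*11)/326503 = -294644*(-666 + (-276)²)/(-276 - 666 + (-666)² - 666*(-276)²) + (-569 - 1*(-424))/326503 = -294644*(-666 + 76176)/(-276 - 666 + 443556 - 666*76176) + (-569 + 424)*(1/326503) = -294644*75510/(-276 - 666 + 443556 - 50733216) - 145*1/326503 = -294644/((1/75510)*(-50290602)) - 145/326503 = -294644/(-8381767/12585) - 145/326503 = -294644*(-12585/8381767) - 145/326503 = 3708094740/8381767 - 145/326503 = 1210702841538005/2736672070801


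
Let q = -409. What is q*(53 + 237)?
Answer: -118610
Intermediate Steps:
q*(53 + 237) = -409*(53 + 237) = -409*290 = -118610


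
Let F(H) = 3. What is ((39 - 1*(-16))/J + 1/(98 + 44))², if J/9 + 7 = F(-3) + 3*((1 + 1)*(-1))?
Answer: 148996/408321 ≈ 0.36490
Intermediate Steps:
J = -90 (J = -63 + 9*(3 + 3*((1 + 1)*(-1))) = -63 + 9*(3 + 3*(2*(-1))) = -63 + 9*(3 + 3*(-2)) = -63 + 9*(3 - 6) = -63 + 9*(-3) = -63 - 27 = -90)
((39 - 1*(-16))/J + 1/(98 + 44))² = ((39 - 1*(-16))/(-90) + 1/(98 + 44))² = ((39 + 16)*(-1/90) + 1/142)² = (55*(-1/90) + 1/142)² = (-11/18 + 1/142)² = (-386/639)² = 148996/408321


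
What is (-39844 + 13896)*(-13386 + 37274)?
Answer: -619845824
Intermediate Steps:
(-39844 + 13896)*(-13386 + 37274) = -25948*23888 = -619845824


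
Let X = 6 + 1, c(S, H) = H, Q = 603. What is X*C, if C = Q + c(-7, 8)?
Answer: 4277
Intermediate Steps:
X = 7
C = 611 (C = 603 + 8 = 611)
X*C = 7*611 = 4277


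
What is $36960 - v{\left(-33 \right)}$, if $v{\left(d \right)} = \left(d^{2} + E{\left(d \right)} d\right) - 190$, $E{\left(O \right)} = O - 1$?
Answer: $34939$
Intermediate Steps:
$E{\left(O \right)} = -1 + O$ ($E{\left(O \right)} = O - 1 = -1 + O$)
$v{\left(d \right)} = -190 + d^{2} + d \left(-1 + d\right)$ ($v{\left(d \right)} = \left(d^{2} + \left(-1 + d\right) d\right) - 190 = \left(d^{2} + d \left(-1 + d\right)\right) - 190 = -190 + d^{2} + d \left(-1 + d\right)$)
$36960 - v{\left(-33 \right)} = 36960 - \left(-190 - -33 + 2 \left(-33\right)^{2}\right) = 36960 - \left(-190 + 33 + 2 \cdot 1089\right) = 36960 - \left(-190 + 33 + 2178\right) = 36960 - 2021 = 34939$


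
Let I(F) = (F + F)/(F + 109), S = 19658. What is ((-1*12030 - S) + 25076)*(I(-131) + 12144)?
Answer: -884123580/11 ≈ -8.0375e+7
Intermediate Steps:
I(F) = 2*F/(109 + F) (I(F) = (2*F)/(109 + F) = 2*F/(109 + F))
((-1*12030 - S) + 25076)*(I(-131) + 12144) = ((-1*12030 - 1*19658) + 25076)*(2*(-131)/(109 - 131) + 12144) = ((-12030 - 19658) + 25076)*(2*(-131)/(-22) + 12144) = (-31688 + 25076)*(2*(-131)*(-1/22) + 12144) = -6612*(131/11 + 12144) = -6612*133715/11 = -884123580/11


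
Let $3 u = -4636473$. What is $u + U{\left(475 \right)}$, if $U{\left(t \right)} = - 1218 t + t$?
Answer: $-2123566$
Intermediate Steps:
$U{\left(t \right)} = - 1217 t$
$u = -1545491$ ($u = \frac{1}{3} \left(-4636473\right) = -1545491$)
$u + U{\left(475 \right)} = -1545491 - 578075 = -2123566$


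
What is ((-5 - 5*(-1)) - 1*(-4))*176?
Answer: 704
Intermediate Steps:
((-5 - 5*(-1)) - 1*(-4))*176 = ((-5 + 5) + 4)*176 = (0 + 4)*176 = 4*176 = 704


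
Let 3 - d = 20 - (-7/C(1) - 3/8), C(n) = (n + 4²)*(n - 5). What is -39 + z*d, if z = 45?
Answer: -111009/136 ≈ -816.24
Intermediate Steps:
C(n) = (-5 + n)*(16 + n) (C(n) = (n + 16)*(-5 + n) = (16 + n)*(-5 + n) = (-5 + n)*(16 + n))
d = -2349/136 (d = 3 - (20 - (-7/(-80 + 1² + 11*1) - 3/8)) = 3 - (20 - (-7/(-80 + 1 + 11) - 3*⅛)) = 3 - (20 - (-7/(-68) - 3/8)) = 3 - (20 - (-7*(-1/68) - 3/8)) = 3 - (20 - (7/68 - 3/8)) = 3 - (20 - 1*(-37/136)) = 3 - (20 + 37/136) = 3 - 1*2757/136 = 3 - 2757/136 = -2349/136 ≈ -17.272)
-39 + z*d = -39 + 45*(-2349/136) = -39 - 105705/136 = -111009/136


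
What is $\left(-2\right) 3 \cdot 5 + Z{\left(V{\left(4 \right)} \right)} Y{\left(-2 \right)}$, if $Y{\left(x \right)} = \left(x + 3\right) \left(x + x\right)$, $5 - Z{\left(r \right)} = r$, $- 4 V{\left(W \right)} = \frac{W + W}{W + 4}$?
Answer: $-51$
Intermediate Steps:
$V{\left(W \right)} = - \frac{W}{2 \left(4 + W\right)}$ ($V{\left(W \right)} = - \frac{\left(W + W\right) \frac{1}{W + 4}}{4} = - \frac{2 W \frac{1}{4 + W}}{4} = - \frac{W}{2 \left(4 + W\right)}$)
$Z{\left(r \right)} = 5 - r$
$Y{\left(x \right)} = 2 x \left(3 + x\right)$ ($Y{\left(x \right)} = \left(3 + x\right) 2 x = 2 x \left(3 + x\right)$)
$\left(-2\right) 3 \cdot 5 + Z{\left(V{\left(4 \right)} \right)} Y{\left(-2 \right)} = \left(-2\right) 3 \cdot 5 + \left(5 - \left(-1\right) 4 \frac{1}{8 + 2 \cdot 4}\right) 2 \left(-2\right) \left(3 - 2\right) = \left(-6\right) 5 + \left(5 - \left(-1\right) 4 \frac{1}{8 + 8}\right) 2 \left(-2\right) 1 = -30 + \left(5 - \left(-1\right) 4 \cdot \frac{1}{16}\right) \left(-4\right) = -30 + \left(5 - - \frac{1}{4}\right) \left(-4\right) = -30 + \left(5 + \frac{1}{4}\right) \left(-4\right) = -30 + \frac{21}{4} \left(-4\right) = -30 - 21 = -51$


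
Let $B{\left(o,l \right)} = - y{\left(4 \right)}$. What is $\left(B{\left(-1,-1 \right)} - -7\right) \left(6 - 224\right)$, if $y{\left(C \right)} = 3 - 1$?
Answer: $-1090$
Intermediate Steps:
$y{\left(C \right)} = 2$ ($y{\left(C \right)} = 3 - 1 = 2$)
$B{\left(o,l \right)} = -2$ ($B{\left(o,l \right)} = \left(-1\right) 2 = -2$)
$\left(B{\left(-1,-1 \right)} - -7\right) \left(6 - 224\right) = \left(-2 - -7\right) \left(6 - 224\right) = \left(-2 + 7\right) \left(6 - 224\right) = 5 \left(-218\right) = -1090$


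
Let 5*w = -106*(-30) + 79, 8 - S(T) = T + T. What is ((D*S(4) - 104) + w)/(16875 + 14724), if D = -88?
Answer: 913/52665 ≈ 0.017336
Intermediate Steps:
S(T) = 8 - 2*T (S(T) = 8 - (T + T) = 8 - 2*T)
w = 3259/5 (w = (-106*(-30) + 79)/5 = (3180 + 79)/5 = (⅕)*3259 = 3259/5 ≈ 651.80)
((D*S(4) - 104) + w)/(16875 + 14724) = ((-88*(8 - 2*4) - 104) + 3259/5)/(16875 + 14724) = ((-88*(8 - 8) - 104) + 3259/5)/31599 = ((-88*0 - 104) + 3259/5)*(1/31599) = ((0 - 104) + 3259/5)*(1/31599) = (-104 + 3259/5)*(1/31599) = (2739/5)*(1/31599) = 913/52665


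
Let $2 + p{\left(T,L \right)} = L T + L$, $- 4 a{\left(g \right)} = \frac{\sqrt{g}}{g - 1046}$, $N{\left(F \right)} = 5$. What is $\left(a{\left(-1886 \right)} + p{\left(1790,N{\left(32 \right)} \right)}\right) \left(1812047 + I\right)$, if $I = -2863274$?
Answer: $-9411635331 - \frac{1051227 i \sqrt{1886}}{11728} \approx -9.4116 \cdot 10^{9} - 3892.6 i$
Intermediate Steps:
$a{\left(g \right)} = - \frac{\sqrt{g}}{4 \left(-1046 + g\right)}$ ($a{\left(g \right)} = - \frac{\frac{1}{g - 1046} \sqrt{g}}{4} = - \frac{\frac{1}{-1046 + g} \sqrt{g}}{4} = - \frac{\sqrt{g} \frac{1}{-1046 + g}}{4} = - \frac{\sqrt{g}}{4 \left(-1046 + g\right)}$)
$p{\left(T,L \right)} = -2 + L + L T$ ($p{\left(T,L \right)} = -2 + \left(L T + L\right) = -2 + \left(L + L T\right) = -2 + L + L T$)
$\left(a{\left(-1886 \right)} + p{\left(1790,N{\left(32 \right)} \right)}\right) \left(1812047 + I\right) = \left(- \frac{\sqrt{-1886}}{-4184 + 4 \left(-1886\right)} + \left(-2 + 5 + 5 \cdot 1790\right)\right) \left(1812047 - 2863274\right) = \left(- \frac{i \sqrt{1886}}{-4184 - 7544} + \left(-2 + 5 + 8950\right)\right) \left(-1051227\right) = \left(- \frac{i \sqrt{1886}}{-11728} + 8953\right) \left(-1051227\right) = \left(\left(-1\right) i \sqrt{1886} \left(- \frac{1}{11728}\right) + 8953\right) \left(-1051227\right) = \left(\frac{i \sqrt{1886}}{11728} + 8953\right) \left(-1051227\right) = \left(8953 + \frac{i \sqrt{1886}}{11728}\right) \left(-1051227\right) = -9411635331 - \frac{1051227 i \sqrt{1886}}{11728}$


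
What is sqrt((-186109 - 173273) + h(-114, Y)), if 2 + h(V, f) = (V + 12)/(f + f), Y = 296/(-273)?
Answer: I*sqrt(7870916834)/148 ≈ 599.45*I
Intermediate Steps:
Y = -296/273 (Y = 296*(-1/273) = -296/273 ≈ -1.0842)
h(V, f) = -2 + (12 + V)/(2*f) (h(V, f) = -2 + (V + 12)/(f + f) = -2 + (12 + V)/((2*f)) = -2 + (12 + V)*(1/(2*f)) = -2 + (12 + V)/(2*f))
sqrt((-186109 - 173273) + h(-114, Y)) = sqrt((-186109 - 173273) + (12 - 114 - 4*(-296/273))/(2*(-296/273))) = sqrt(-359382 + (1/2)*(-273/296)*(12 - 114 + 1184/273)) = sqrt(-359382 + (1/2)*(-273/296)*(-26662/273)) = sqrt(-359382 + 13331/296) = sqrt(-106363741/296) = I*sqrt(7870916834)/148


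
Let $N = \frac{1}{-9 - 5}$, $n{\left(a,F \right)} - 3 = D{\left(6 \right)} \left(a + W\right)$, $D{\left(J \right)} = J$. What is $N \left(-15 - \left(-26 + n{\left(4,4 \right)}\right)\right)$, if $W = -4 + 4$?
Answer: $\frac{8}{7} \approx 1.1429$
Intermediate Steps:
$W = 0$
$n{\left(a,F \right)} = 3 + 6 a$ ($n{\left(a,F \right)} = 3 + 6 \left(a + 0\right) = 3 + 6 a$)
$N = - \frac{1}{14}$ ($N = \frac{1}{-14} = - \frac{1}{14} \approx -0.071429$)
$N \left(-15 - \left(-26 + n{\left(4,4 \right)}\right)\right) = - \frac{-15 + \left(26 - \left(3 + 6 \cdot 4\right)\right)}{14} = - \frac{-15 + \left(26 - \left(3 + 24\right)\right)}{14} = - \frac{-15 + \left(26 - 27\right)}{14} = - \frac{-15 - 1}{14} = \left(- \frac{1}{14}\right) \left(-16\right) = \frac{8}{7}$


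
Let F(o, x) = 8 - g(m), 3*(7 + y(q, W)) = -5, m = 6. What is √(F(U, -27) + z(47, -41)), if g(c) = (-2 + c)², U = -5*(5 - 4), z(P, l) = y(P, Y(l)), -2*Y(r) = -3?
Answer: 5*I*√6/3 ≈ 4.0825*I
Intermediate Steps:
Y(r) = 3/2 (Y(r) = -½*(-3) = 3/2)
y(q, W) = -26/3 (y(q, W) = -7 + (⅓)*(-5) = -7 - 5/3 = -26/3)
z(P, l) = -26/3
U = -5 (U = -5*1 = -5)
F(o, x) = -8 (F(o, x) = 8 - (-2 + 6)² = 8 - 1*4² = 8 - 1*16 = 8 - 16 = -8)
√(F(U, -27) + z(47, -41)) = √(-8 - 26/3) = √(-50/3) = 5*I*√6/3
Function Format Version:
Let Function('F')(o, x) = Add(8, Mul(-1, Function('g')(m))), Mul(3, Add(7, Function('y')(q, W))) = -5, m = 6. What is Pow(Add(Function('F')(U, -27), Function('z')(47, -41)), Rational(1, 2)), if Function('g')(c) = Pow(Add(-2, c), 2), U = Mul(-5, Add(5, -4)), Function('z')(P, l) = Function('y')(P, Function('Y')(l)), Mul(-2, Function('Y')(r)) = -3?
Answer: Mul(Rational(5, 3), I, Pow(6, Rational(1, 2))) ≈ Mul(4.0825, I)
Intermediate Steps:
Function('Y')(r) = Rational(3, 2) (Function('Y')(r) = Mul(Rational(-1, 2), -3) = Rational(3, 2))
Function('y')(q, W) = Rational(-26, 3) (Function('y')(q, W) = Add(-7, Mul(Rational(1, 3), -5)) = Add(-7, Rational(-5, 3)) = Rational(-26, 3))
Function('z')(P, l) = Rational(-26, 3)
U = -5 (U = Mul(-5, 1) = -5)
Function('F')(o, x) = -8 (Function('F')(o, x) = Add(8, Mul(-1, Pow(Add(-2, 6), 2))) = Add(8, Mul(-1, Pow(4, 2))) = Add(8, Mul(-1, 16)) = Add(8, -16) = -8)
Pow(Add(Function('F')(U, -27), Function('z')(47, -41)), Rational(1, 2)) = Pow(Add(-8, Rational(-26, 3)), Rational(1, 2)) = Pow(Rational(-50, 3), Rational(1, 2)) = Mul(Rational(5, 3), I, Pow(6, Rational(1, 2)))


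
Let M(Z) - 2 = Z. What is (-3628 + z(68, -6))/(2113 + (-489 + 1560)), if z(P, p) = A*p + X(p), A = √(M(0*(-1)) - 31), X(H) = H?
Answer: -1817/1592 - 3*I*√29/1592 ≈ -1.1413 - 0.010148*I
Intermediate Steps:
M(Z) = 2 + Z
A = I*√29 (A = √((2 + 0*(-1)) - 31) = √((2 + 0) - 31) = √(2 - 31) = √(-29) = I*√29 ≈ 5.3852*I)
z(P, p) = p + I*p*√29 (z(P, p) = (I*√29)*p + p = I*p*√29 + p = p + I*p*√29)
(-3628 + z(68, -6))/(2113 + (-489 + 1560)) = (-3628 - 6*(1 + I*√29))/(2113 + (-489 + 1560)) = (-3628 + (-6 - 6*I*√29))/(2113 + 1071) = (-3634 - 6*I*√29)/3184 = (-3634 - 6*I*√29)*(1/3184) = -1817/1592 - 3*I*√29/1592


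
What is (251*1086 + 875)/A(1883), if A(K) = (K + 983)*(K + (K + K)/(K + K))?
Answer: 273461/5399544 ≈ 0.050645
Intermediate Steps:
A(K) = (1 + K)*(983 + K) (A(K) = (983 + K)*(K + (2*K)/((2*K))) = (983 + K)*(K + (2*K)*(1/(2*K))) = (983 + K)*(K + 1) = (983 + K)*(1 + K) = (1 + K)*(983 + K))
(251*1086 + 875)/A(1883) = (251*1086 + 875)/(983 + 1883² + 984*1883) = (272586 + 875)/(983 + 3545689 + 1852872) = 273461/5399544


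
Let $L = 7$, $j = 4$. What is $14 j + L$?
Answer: $63$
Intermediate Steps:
$14 j + L = 14 \cdot 4 + 7 = 56 + 7 = 63$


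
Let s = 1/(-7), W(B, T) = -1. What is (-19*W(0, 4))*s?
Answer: -19/7 ≈ -2.7143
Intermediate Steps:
s = -⅐ ≈ -0.14286
(-19*W(0, 4))*s = -19*(-1)*(-⅐) = 19*(-⅐) = -19/7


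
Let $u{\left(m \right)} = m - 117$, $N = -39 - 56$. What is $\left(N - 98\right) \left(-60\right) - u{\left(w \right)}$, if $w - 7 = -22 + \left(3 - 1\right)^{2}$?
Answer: $11708$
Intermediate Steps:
$N = -95$ ($N = -39 - 56 = -95$)
$w = -11$ ($w = 7 - \left(22 - \left(3 - 1\right)^{2}\right) = 7 - \left(22 - 2^{2}\right) = 7 + \left(-22 + 4\right) = 7 - 18 = -11$)
$u{\left(m \right)} = -117 + m$
$\left(N - 98\right) \left(-60\right) - u{\left(w \right)} = \left(-95 - 98\right) \left(-60\right) - \left(-117 - 11\right) = \left(-193\right) \left(-60\right) - -128 = 11580 + 128 = 11708$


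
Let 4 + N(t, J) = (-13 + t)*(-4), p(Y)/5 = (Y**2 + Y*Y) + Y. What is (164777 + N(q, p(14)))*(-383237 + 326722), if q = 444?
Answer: -9214714235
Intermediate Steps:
p(Y) = 5*Y + 10*Y**2 (p(Y) = 5*((Y**2 + Y*Y) + Y) = 5*((Y**2 + Y**2) + Y) = 5*(2*Y**2 + Y) = 5*(Y + 2*Y**2) = 5*Y + 10*Y**2)
N(t, J) = 48 - 4*t (N(t, J) = -4 + (-13 + t)*(-4) = -4 + (52 - 4*t) = 48 - 4*t)
(164777 + N(q, p(14)))*(-383237 + 326722) = (164777 + (48 - 4*444))*(-383237 + 326722) = (164777 + (48 - 1776))*(-56515) = (164777 - 1728)*(-56515) = 163049*(-56515) = -9214714235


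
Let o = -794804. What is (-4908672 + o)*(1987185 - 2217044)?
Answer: 1310995289884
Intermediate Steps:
(-4908672 + o)*(1987185 - 2217044) = (-4908672 - 794804)*(1987185 - 2217044) = -5703476*(-229859) = 1310995289884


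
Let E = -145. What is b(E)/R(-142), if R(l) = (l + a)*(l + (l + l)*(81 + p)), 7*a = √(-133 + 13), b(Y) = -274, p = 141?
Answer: -6713/219864710 - 959*I*√30/15610394410 ≈ -3.0532e-5 - 3.3648e-7*I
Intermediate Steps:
a = 2*I*√30/7 (a = √(-133 + 13)/7 = √(-120)/7 = (2*I*√30)/7 = 2*I*√30/7 ≈ 1.5649*I)
R(l) = 445*l*(l + 2*I*√30/7) (R(l) = (l + 2*I*√30/7)*(l + (l + l)*(81 + 141)) = (l + 2*I*√30/7)*(l + (2*l)*222) = (l + 2*I*√30/7)*(l + 444*l) = (l + 2*I*√30/7)*(445*l) = 445*l*(l + 2*I*√30/7))
b(E)/R(-142) = -274*(-7/(63190*(7*(-142) + 2*I*√30))) = -274*(-7/(63190*(-994 + 2*I*√30))) = -274/(8972980 - 126380*I*√30/7)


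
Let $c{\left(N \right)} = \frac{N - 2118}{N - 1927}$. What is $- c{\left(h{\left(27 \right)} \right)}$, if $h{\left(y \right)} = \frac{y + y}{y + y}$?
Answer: $- \frac{2117}{1926} \approx -1.0992$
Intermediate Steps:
$h{\left(y \right)} = 1$ ($h{\left(y \right)} = \frac{2 y}{2 y} = 2 y \frac{1}{2 y} = 1$)
$c{\left(N \right)} = \frac{-2118 + N}{-1927 + N}$
$- c{\left(h{\left(27 \right)} \right)} = - \frac{-2118 + 1}{-1927 + 1} = - \frac{-2117}{-1926} = - \frac{\left(-1\right) \left(-2117\right)}{1926} = \left(-1\right) \frac{2117}{1926} = - \frac{2117}{1926}$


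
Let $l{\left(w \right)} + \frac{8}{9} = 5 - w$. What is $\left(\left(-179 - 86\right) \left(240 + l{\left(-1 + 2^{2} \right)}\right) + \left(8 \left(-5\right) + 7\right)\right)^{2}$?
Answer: $\frac{331024170409}{81} \approx 4.0867 \cdot 10^{9}$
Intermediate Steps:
$l{\left(w \right)} = \frac{37}{9} - w$ ($l{\left(w \right)} = - \frac{8}{9} - \left(-5 + w\right) = \frac{37}{9} - w$)
$\left(\left(-179 - 86\right) \left(240 + l{\left(-1 + 2^{2} \right)}\right) + \left(8 \left(-5\right) + 7\right)\right)^{2} = \left(\left(-179 - 86\right) \left(240 + \left(\frac{37}{9} - \left(-1 + 2^{2}\right)\right)\right) + \left(8 \left(-5\right) + 7\right)\right)^{2} = \left(- 265 \left(240 + \left(\frac{37}{9} - \left(-1 + 4\right)\right)\right) + \left(-40 + 7\right)\right)^{2} = \left(- 265 \left(240 + \left(\frac{37}{9} - 3\right)\right) - 33\right)^{2} = \left(- 265 \left(240 + \frac{10}{9}\right) - 33\right)^{2} = \left(\left(-265\right) \frac{2170}{9} - 33\right)^{2} = \left(- \frac{575050}{9} - 33\right)^{2} = \left(- \frac{575347}{9}\right)^{2} = \frac{331024170409}{81}$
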